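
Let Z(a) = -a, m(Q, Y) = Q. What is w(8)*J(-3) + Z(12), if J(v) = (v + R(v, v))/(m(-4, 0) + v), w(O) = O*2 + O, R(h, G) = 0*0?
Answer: -12/7 ≈ -1.7143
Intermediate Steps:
R(h, G) = 0
w(O) = 3*O (w(O) = 2*O + O = 3*O)
J(v) = v/(-4 + v) (J(v) = (v + 0)/(-4 + v) = v/(-4 + v))
w(8)*J(-3) + Z(12) = (3*8)*(-3/(-4 - 3)) - 1*12 = 24*(-3/(-7)) - 12 = 24*(-3*(-⅐)) - 12 = 24*(3/7) - 12 = 72/7 - 12 = -12/7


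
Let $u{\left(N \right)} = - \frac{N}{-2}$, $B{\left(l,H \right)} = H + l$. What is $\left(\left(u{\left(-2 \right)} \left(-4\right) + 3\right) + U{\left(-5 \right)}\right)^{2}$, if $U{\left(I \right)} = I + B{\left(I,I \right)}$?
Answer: $64$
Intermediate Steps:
$U{\left(I \right)} = 3 I$ ($U{\left(I \right)} = I + \left(I + I\right) = I + 2 I = 3 I$)
$u{\left(N \right)} = \frac{N}{2}$ ($u{\left(N \right)} = - \frac{N \left(-1\right)}{2} = - \frac{\left(-1\right) N}{2} = \frac{N}{2}$)
$\left(\left(u{\left(-2 \right)} \left(-4\right) + 3\right) + U{\left(-5 \right)}\right)^{2} = \left(\left(\frac{1}{2} \left(-2\right) \left(-4\right) + 3\right) + 3 \left(-5\right)\right)^{2} = \left(\left(\left(-1\right) \left(-4\right) + 3\right) - 15\right)^{2} = \left(\left(4 + 3\right) - 15\right)^{2} = \left(7 - 15\right)^{2} = \left(-8\right)^{2} = 64$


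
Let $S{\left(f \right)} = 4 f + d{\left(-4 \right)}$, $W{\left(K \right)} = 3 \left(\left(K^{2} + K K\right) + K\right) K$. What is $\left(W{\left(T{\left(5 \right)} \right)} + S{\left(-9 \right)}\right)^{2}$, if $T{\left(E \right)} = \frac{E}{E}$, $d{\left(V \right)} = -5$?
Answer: $1024$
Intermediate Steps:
$T{\left(E \right)} = 1$
$W{\left(K \right)} = K \left(3 K + 6 K^{2}\right)$ ($W{\left(K \right)} = 3 \left(\left(K^{2} + K^{2}\right) + K\right) K = 3 \left(2 K^{2} + K\right) K = 3 \left(K + 2 K^{2}\right) K = \left(3 K + 6 K^{2}\right) K = K \left(3 K + 6 K^{2}\right)$)
$S{\left(f \right)} = -5 + 4 f$ ($S{\left(f \right)} = 4 f - 5 = -5 + 4 f$)
$\left(W{\left(T{\left(5 \right)} \right)} + S{\left(-9 \right)}\right)^{2} = \left(1^{2} \left(3 + 6 \cdot 1\right) + \left(-5 + 4 \left(-9\right)\right)\right)^{2} = \left(1 \left(3 + 6\right) - 41\right)^{2} = \left(1 \cdot 9 - 41\right)^{2} = \left(9 - 41\right)^{2} = \left(-32\right)^{2} = 1024$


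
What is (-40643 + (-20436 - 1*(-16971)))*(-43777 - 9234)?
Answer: 2338209188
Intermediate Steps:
(-40643 + (-20436 - 1*(-16971)))*(-43777 - 9234) = (-40643 + (-20436 + 16971))*(-53011) = (-40643 - 3465)*(-53011) = -44108*(-53011) = 2338209188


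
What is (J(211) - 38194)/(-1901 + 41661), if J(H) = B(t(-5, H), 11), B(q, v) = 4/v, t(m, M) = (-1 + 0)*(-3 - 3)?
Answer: -42013/43736 ≈ -0.96060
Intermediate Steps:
t(m, M) = 6 (t(m, M) = -1*(-6) = 6)
J(H) = 4/11
(J(211) - 38194)/(-1901 + 41661) = (4/11 - 38194)/(-1901 + 41661) = -420130/11/39760 = -420130/11*1/39760 = -42013/43736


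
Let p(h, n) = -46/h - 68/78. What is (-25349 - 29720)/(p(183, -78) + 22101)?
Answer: -18715593/7510801 ≈ -2.4918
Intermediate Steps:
p(h, n) = -34/39 - 46/h (p(h, n) = -46/h - 68*1/78 = -46/h - 34/39 = -34/39 - 46/h)
(-25349 - 29720)/(p(183, -78) + 22101) = (-25349 - 29720)/((-34/39 - 46/183) + 22101) = -55069/((-34/39 - 46*1/183) + 22101) = -55069/((-34/39 - 46/183) + 22101) = -55069/(-2672/2379 + 22101) = -55069/52575607/2379 = -55069*2379/52575607 = -18715593/7510801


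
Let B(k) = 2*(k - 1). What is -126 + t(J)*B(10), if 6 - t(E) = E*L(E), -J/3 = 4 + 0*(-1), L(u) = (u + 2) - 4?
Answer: -3042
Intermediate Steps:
L(u) = -2 + u (L(u) = (2 + u) - 4 = -2 + u)
B(k) = -2 + 2*k (B(k) = 2*(-1 + k) = -2 + 2*k)
J = -12 (J = -3*(4 + 0*(-1)) = -3*(4 + 0) = -3*4 = -12)
t(E) = 6 - E*(-2 + E)
-126 + t(J)*B(10) = -126 + (6 - 1*(-12)*(-2 - 12))*(-2 + 2*10) = -126 + (6 - 1*(-12)*(-14))*(-2 + 20) = -126 + (6 - 168)*18 = -126 - 162*18 = -126 - 2916 = -3042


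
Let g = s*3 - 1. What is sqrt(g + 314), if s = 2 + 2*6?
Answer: sqrt(355) ≈ 18.841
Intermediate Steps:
s = 14 (s = 2 + 12 = 14)
g = 41 (g = 14*3 - 1 = 42 - 1 = 41)
sqrt(g + 314) = sqrt(41 + 314) = sqrt(355)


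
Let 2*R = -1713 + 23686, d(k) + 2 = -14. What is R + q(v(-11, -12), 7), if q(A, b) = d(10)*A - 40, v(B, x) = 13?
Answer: 21477/2 ≈ 10739.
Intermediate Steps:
d(k) = -16 (d(k) = -2 - 14 = -16)
R = 21973/2 (R = (-1713 + 23686)/2 = (½)*21973 = 21973/2 ≈ 10987.)
q(A, b) = -40 - 16*A (q(A, b) = -16*A - 40 = -40 - 16*A)
R + q(v(-11, -12), 7) = 21973/2 + (-40 - 16*13) = 21973/2 + (-40 - 208) = 21973/2 - 248 = 21477/2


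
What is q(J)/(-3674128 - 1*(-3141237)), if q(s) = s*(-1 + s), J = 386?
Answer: -148610/532891 ≈ -0.27887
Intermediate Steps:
q(J)/(-3674128 - 1*(-3141237)) = (386*(-1 + 386))/(-3674128 - 1*(-3141237)) = (386*385)/(-3674128 + 3141237) = 148610/(-532891) = 148610*(-1/532891) = -148610/532891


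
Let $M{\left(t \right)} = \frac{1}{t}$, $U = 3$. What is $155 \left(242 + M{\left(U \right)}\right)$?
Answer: $\frac{112685}{3} \approx 37562.0$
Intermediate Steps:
$155 \left(242 + M{\left(U \right)}\right) = 155 \left(242 + \frac{1}{3}\right) = 155 \cdot \frac{727}{3} = \frac{112685}{3}$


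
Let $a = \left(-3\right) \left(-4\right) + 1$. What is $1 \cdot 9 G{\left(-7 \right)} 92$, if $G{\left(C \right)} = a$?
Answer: $10764$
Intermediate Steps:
$a = 13$ ($a = 12 + 1 = 13$)
$G{\left(C \right)} = 13$
$1 \cdot 9 G{\left(-7 \right)} 92 = 1 \cdot 9 \cdot 13 \cdot 92 = 9 \cdot 13 \cdot 92 = 117 \cdot 92 = 10764$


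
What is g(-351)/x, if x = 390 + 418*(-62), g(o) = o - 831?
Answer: 591/12763 ≈ 0.046306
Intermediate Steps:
g(o) = -831 + o
x = -25526 (x = 390 - 25916 = -25526)
g(-351)/x = (-831 - 351)/(-25526) = -1182*(-1/25526) = 591/12763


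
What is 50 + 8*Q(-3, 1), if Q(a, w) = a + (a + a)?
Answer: -22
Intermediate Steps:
Q(a, w) = 3*a (Q(a, w) = a + 2*a = 3*a)
50 + 8*Q(-3, 1) = 50 + 8*(3*(-3)) = 50 + 8*(-9) = 50 - 72 = -22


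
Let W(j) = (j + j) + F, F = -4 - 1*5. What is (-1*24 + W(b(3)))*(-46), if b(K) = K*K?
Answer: 690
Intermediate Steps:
b(K) = K²
F = -9 (F = -4 - 5 = -9)
W(j) = -9 + 2*j (W(j) = (j + j) - 9 = 2*j - 9 = -9 + 2*j)
(-1*24 + W(b(3)))*(-46) = (-1*24 + (-9 + 2*3²))*(-46) = (-24 + (-9 + 2*9))*(-46) = (-24 + (-9 + 18))*(-46) = (-24 + 9)*(-46) = -15*(-46) = 690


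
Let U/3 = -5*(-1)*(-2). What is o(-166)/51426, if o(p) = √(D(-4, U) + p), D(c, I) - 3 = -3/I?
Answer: I*√1810/171420 ≈ 0.00024819*I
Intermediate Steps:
U = -30 (U = 3*(-5*(-1)*(-2)) = 3*(5*(-2)) = 3*(-10) = -30)
D(c, I) = 3 - 3/I
o(p) = √(31/10 + p) (o(p) = √((3 - 3/(-30)) + p) = √((3 - 3*(-1/30)) + p) = √((3 + ⅒) + p) = √(31/10 + p))
o(-166)/51426 = (√(310 + 100*(-166))/10)/51426 = (√(310 - 16600)/10)*(1/51426) = (√(-16290)/10)*(1/51426) = ((3*I*√1810)/10)*(1/51426) = (3*I*√1810/10)*(1/51426) = I*√1810/171420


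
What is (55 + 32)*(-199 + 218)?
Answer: 1653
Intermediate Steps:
(55 + 32)*(-199 + 218) = 87*19 = 1653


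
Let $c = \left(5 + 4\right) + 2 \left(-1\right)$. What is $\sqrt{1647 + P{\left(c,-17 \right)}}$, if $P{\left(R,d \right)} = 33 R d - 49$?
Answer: $i \sqrt{2329} \approx 48.26 i$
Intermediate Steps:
$c = 7$ ($c = 9 - 2 = 7$)
$P{\left(R,d \right)} = -49 + 33 R d$ ($P{\left(R,d \right)} = 33 R d - 49 = -49 + 33 R d$)
$\sqrt{1647 + P{\left(c,-17 \right)}} = \sqrt{1647 + \left(-49 + 33 \cdot 7 \left(-17\right)\right)} = \sqrt{1647 - 3976} = \sqrt{-2329} = i \sqrt{2329}$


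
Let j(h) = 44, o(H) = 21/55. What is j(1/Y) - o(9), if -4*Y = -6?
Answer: 2399/55 ≈ 43.618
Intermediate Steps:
o(H) = 21/55 (o(H) = 21*(1/55) = 21/55)
Y = 3/2 (Y = -¼*(-6) = 3/2 ≈ 1.5000)
j(1/Y) - o(9) = 44 - 1*21/55 = 44 - 21/55 = 2399/55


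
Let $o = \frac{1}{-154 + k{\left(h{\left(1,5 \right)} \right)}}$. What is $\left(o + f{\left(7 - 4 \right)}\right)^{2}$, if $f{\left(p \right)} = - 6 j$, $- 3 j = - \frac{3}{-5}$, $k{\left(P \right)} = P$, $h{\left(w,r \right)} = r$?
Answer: $\frac{790321}{555025} \approx 1.4239$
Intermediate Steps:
$j = - \frac{1}{5}$ ($j = - \frac{\left(-3\right) \frac{1}{-5}}{3} = - \frac{\left(-3\right) \left(- \frac{1}{5}\right)}{3} = \left(- \frac{1}{3}\right) \frac{3}{5} = - \frac{1}{5} \approx -0.2$)
$f{\left(p \right)} = \frac{6}{5}$ ($f{\left(p \right)} = \left(-6\right) \left(- \frac{1}{5}\right) = \frac{6}{5}$)
$o = - \frac{1}{149}$ ($o = \frac{1}{-154 + 5} = \frac{1}{-149} = - \frac{1}{149} \approx -0.0067114$)
$\left(o + f{\left(7 - 4 \right)}\right)^{2} = \left(- \frac{1}{149} + \frac{6}{5}\right)^{2} = \left(\frac{889}{745}\right)^{2} = \frac{790321}{555025}$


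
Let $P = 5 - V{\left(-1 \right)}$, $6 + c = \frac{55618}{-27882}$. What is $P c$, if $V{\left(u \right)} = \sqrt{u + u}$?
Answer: $- \frac{557275}{13941} + \frac{111455 i \sqrt{2}}{13941} \approx -39.974 + 11.306 i$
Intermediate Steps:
$c = - \frac{111455}{13941}$ ($c = -6 + \frac{55618}{-27882} = -6 + 55618 \left(- \frac{1}{27882}\right) = -6 - \frac{27809}{13941} = - \frac{111455}{13941} \approx -7.9948$)
$V{\left(u \right)} = \sqrt{2} \sqrt{u}$ ($V{\left(u \right)} = \sqrt{2 u} = \sqrt{2} \sqrt{u}$)
$P = 5 - i \sqrt{2}$ ($P = 5 - \sqrt{2} \sqrt{-1} = 5 - \sqrt{2} i = 5 - i \sqrt{2} \approx 5.0 - 1.4142 i$)
$P c = \left(5 - i \sqrt{2}\right) \left(- \frac{111455}{13941}\right) = - \frac{557275}{13941} + \frac{111455 i \sqrt{2}}{13941}$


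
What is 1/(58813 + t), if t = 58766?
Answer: 1/117579 ≈ 8.5049e-6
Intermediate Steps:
1/(58813 + t) = 1/(58813 + 58766) = 1/117579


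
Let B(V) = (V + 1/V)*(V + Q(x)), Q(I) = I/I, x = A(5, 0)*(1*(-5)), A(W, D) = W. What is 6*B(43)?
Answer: 488400/43 ≈ 11358.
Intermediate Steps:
x = -25 (x = 5*(1*(-5)) = 5*(-5) = -25)
Q(I) = 1
B(V) = (1 + V)*(V + 1/V) (B(V) = (V + 1/V)*(V + 1) = (V + 1/V)*(1 + V) = (1 + V)*(V + 1/V))
6*B(43) = 6*(1 + 43 + 1/43 + 43**2) = 6*(1 + 43 + 1/43 + 1849) = 6*(81400/43) = 488400/43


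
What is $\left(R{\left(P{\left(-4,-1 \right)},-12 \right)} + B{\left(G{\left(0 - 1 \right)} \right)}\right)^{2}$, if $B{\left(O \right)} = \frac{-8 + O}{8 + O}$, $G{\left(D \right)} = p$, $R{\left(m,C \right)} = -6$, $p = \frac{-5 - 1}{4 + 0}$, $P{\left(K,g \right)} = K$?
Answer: $\frac{9409}{169} \approx 55.675$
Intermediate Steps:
$p = - \frac{3}{2}$ ($p = - \frac{6}{4} = \left(-6\right) \frac{1}{4} = - \frac{3}{2} \approx -1.5$)
$G{\left(D \right)} = - \frac{3}{2}$
$B{\left(O \right)} = \frac{-8 + O}{8 + O}$
$\left(R{\left(P{\left(-4,-1 \right)},-12 \right)} + B{\left(G{\left(0 - 1 \right)} \right)}\right)^{2} = \left(-6 + \frac{-8 - \frac{3}{2}}{8 - \frac{3}{2}}\right)^{2} = \left(-6 + \frac{1}{\frac{13}{2}} \left(- \frac{19}{2}\right)\right)^{2} = \left(-6 + \frac{2}{13} \left(- \frac{19}{2}\right)\right)^{2} = \left(-6 - \frac{19}{13}\right)^{2} = \left(- \frac{97}{13}\right)^{2} = \frac{9409}{169}$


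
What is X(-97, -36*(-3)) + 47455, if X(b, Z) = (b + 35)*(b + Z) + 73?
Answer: 46846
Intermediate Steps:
X(b, Z) = 73 + (35 + b)*(Z + b) (X(b, Z) = (35 + b)*(Z + b) + 73 = 73 + (35 + b)*(Z + b))
X(-97, -36*(-3)) + 47455 = (73 + (-97)² + 35*(-36*(-3)) + 35*(-97) - 36*(-3)*(-97)) + 47455 = (73 + 9409 + 35*108 - 3395 + 108*(-97)) + 47455 = (73 + 9409 + 3780 - 3395 - 10476) + 47455 = -609 + 47455 = 46846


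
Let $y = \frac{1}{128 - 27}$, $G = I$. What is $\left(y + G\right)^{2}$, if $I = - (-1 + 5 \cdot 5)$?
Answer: $\frac{5870929}{10201} \approx 575.52$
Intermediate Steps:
$I = -24$ ($I = - (-1 + 25) = \left(-1\right) 24 = -24$)
$G = -24$
$y = \frac{1}{101} \approx 0.009901$
$\left(y + G\right)^{2} = \left(\frac{1}{101} - 24\right)^{2} = \left(- \frac{2423}{101}\right)^{2} = \frac{5870929}{10201}$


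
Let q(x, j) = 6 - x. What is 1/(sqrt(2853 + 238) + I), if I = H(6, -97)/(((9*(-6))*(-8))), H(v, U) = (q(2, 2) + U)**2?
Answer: -46128/6198143 + 2304*sqrt(3091)/6198143 ≈ 0.013224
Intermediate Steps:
H(v, U) = (4 + U)**2 (H(v, U) = ((6 - 1*2) + U)**2 = ((6 - 2) + U)**2 = (4 + U)**2)
I = 961/48 (I = (4 - 97)**2/(((9*(-6))*(-8))) = (-93)**2/((-54*(-8))) = 8649/432 = 8649*(1/432) = 961/48 ≈ 20.021)
1/(sqrt(2853 + 238) + I) = 1/(sqrt(2853 + 238) + 961/48) = 1/(sqrt(3091) + 961/48) = 1/(961/48 + sqrt(3091))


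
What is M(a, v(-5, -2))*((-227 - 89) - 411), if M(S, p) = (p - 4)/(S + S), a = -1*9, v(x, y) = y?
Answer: -727/3 ≈ -242.33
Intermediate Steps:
a = -9
M(S, p) = (-4 + p)/(2*S) (M(S, p) = (-4 + p)/((2*S)) = (-4 + p)*(1/(2*S)) = (-4 + p)/(2*S))
M(a, v(-5, -2))*((-227 - 89) - 411) = ((½)*(-4 - 2)/(-9))*((-227 - 89) - 411) = ((½)*(-⅑)*(-6))*(-316 - 411) = (⅓)*(-727) = -727/3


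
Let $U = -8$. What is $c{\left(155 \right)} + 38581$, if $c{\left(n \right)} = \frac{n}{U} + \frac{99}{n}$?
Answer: $\frac{47817207}{1240} \approx 38562.0$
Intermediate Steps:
$c{\left(n \right)} = \frac{99}{n} - \frac{n}{8}$ ($c{\left(n \right)} = \frac{n}{-8} + \frac{99}{n} = n \left(- \frac{1}{8}\right) + \frac{99}{n} = - \frac{n}{8} + \frac{99}{n} = \frac{99}{n} - \frac{n}{8}$)
$c{\left(155 \right)} + 38581 = \left(\frac{99}{155} - \frac{155}{8}\right) + 38581 = - \frac{23233}{1240} + 38581 = \frac{47817207}{1240}$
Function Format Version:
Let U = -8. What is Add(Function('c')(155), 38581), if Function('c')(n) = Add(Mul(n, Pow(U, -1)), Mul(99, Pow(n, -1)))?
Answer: Rational(47817207, 1240) ≈ 38562.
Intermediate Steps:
Function('c')(n) = Add(Mul(99, Pow(n, -1)), Mul(Rational(-1, 8), n)) (Function('c')(n) = Add(Mul(n, Pow(-8, -1)), Mul(99, Pow(n, -1))) = Add(Mul(n, Rational(-1, 8)), Mul(99, Pow(n, -1))) = Add(Mul(Rational(-1, 8), n), Mul(99, Pow(n, -1))) = Add(Mul(99, Pow(n, -1)), Mul(Rational(-1, 8), n)))
Add(Function('c')(155), 38581) = Add(Add(Mul(99, Pow(155, -1)), Mul(Rational(-1, 8), 155)), 38581) = Add(Add(Mul(99, Rational(1, 155)), Rational(-155, 8)), 38581) = Add(Add(Rational(99, 155), Rational(-155, 8)), 38581) = Add(Rational(-23233, 1240), 38581) = Rational(47817207, 1240)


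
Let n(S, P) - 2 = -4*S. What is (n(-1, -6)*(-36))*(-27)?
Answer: 5832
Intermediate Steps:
n(S, P) = 2 - 4*S
(n(-1, -6)*(-36))*(-27) = ((2 - 4*(-1))*(-36))*(-27) = ((2 + 4)*(-36))*(-27) = (6*(-36))*(-27) = -216*(-27) = 5832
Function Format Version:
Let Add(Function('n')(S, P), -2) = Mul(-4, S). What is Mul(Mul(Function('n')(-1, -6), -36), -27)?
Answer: 5832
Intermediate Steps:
Function('n')(S, P) = Add(2, Mul(-4, S))
Mul(Mul(Function('n')(-1, -6), -36), -27) = Mul(Mul(Add(2, Mul(-4, -1)), -36), -27) = Mul(Mul(Add(2, 4), -36), -27) = Mul(Mul(6, -36), -27) = Mul(-216, -27) = 5832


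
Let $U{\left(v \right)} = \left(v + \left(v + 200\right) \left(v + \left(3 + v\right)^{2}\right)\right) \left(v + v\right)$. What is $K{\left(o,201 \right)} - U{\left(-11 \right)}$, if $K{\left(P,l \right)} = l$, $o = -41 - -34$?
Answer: $220333$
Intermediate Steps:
$o = -7$ ($o = -41 + 34 = -7$)
$U{\left(v \right)} = 2 v \left(v + \left(200 + v\right) \left(v + \left(3 + v\right)^{2}\right)\right)$ ($U{\left(v \right)} = \left(v + \left(200 + v\right) \left(v + \left(3 + v\right)^{2}\right)\right) 2 v = 2 v \left(v + \left(200 + v\right) \left(v + \left(3 + v\right)^{2}\right)\right)$)
$K{\left(o,201 \right)} - U{\left(-11 \right)} = 201 - 2 \left(-11\right) \left(1800 + \left(-11\right)^{3} + 207 \left(-11\right)^{2} + 1410 \left(-11\right)\right) = 201 - 2 \left(-11\right) \left(1800 - 1331 + 207 \cdot 121 - 15510\right) = 201 - 2 \left(-11\right) \left(1800 - 1331 + 25047 - 15510\right) = 201 - 2 \left(-11\right) 10006 = 201 - -220132 = 201 + 220132 = 220333$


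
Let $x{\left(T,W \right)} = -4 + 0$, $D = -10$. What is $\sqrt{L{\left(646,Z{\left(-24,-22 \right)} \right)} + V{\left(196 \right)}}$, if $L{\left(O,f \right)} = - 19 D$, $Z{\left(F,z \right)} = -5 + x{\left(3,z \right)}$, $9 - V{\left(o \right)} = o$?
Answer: $\sqrt{3} \approx 1.732$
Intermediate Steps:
$x{\left(T,W \right)} = -4$
$V{\left(o \right)} = 9 - o$
$Z{\left(F,z \right)} = -9$ ($Z{\left(F,z \right)} = -5 - 4 = -9$)
$L{\left(O,f \right)} = 190$ ($L{\left(O,f \right)} = \left(-19\right) \left(-10\right) = 190$)
$\sqrt{L{\left(646,Z{\left(-24,-22 \right)} \right)} + V{\left(196 \right)}} = \sqrt{190 + \left(9 - 196\right)} = \sqrt{190 - 187} = \sqrt{3}$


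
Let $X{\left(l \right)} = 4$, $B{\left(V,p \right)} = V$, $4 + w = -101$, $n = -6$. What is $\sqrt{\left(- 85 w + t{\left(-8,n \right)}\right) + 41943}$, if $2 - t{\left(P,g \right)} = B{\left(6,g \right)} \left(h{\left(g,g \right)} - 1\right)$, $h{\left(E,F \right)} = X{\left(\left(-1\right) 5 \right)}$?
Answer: $2 \sqrt{12713} \approx 225.5$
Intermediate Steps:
$w = -105$ ($w = -4 - 101 = -105$)
$h{\left(E,F \right)} = 4$
$t{\left(P,g \right)} = -16$ ($t{\left(P,g \right)} = 2 - 6 \left(4 - 1\right) = 2 - 6 \cdot 3 = 2 - 18 = -16$)
$\sqrt{\left(- 85 w + t{\left(-8,n \right)}\right) + 41943} = \sqrt{\left(\left(-85\right) \left(-105\right) - 16\right) + 41943} = \sqrt{\left(8925 - 16\right) + 41943} = \sqrt{8909 + 41943} = \sqrt{50852} = 2 \sqrt{12713}$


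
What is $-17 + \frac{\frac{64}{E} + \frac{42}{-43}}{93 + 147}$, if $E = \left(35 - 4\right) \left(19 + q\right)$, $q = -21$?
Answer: $- \frac{2720659}{159960} \approx -17.008$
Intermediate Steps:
$E = -62$ ($E = \left(35 - 4\right) \left(19 - 21\right) = 31 \left(-2\right) = -62$)
$-17 + \frac{\frac{64}{E} + \frac{42}{-43}}{93 + 147} = -17 + \frac{\frac{64}{-62} + \frac{42}{-43}}{93 + 147} = -17 + \frac{64 \left(- \frac{1}{62}\right) + 42 \left(- \frac{1}{43}\right)}{240} = -17 + \left(- \frac{32}{31} - \frac{42}{43}\right) \frac{1}{240} = -17 - \frac{1339}{159960} = - \frac{2720659}{159960}$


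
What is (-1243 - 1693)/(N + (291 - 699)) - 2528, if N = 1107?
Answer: -1770008/699 ≈ -2532.2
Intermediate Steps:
(-1243 - 1693)/(N + (291 - 699)) - 2528 = (-1243 - 1693)/(1107 + (291 - 699)) - 2528 = -2936/(1107 - 408) - 2528 = -2936/699 - 2528 = -1770008/699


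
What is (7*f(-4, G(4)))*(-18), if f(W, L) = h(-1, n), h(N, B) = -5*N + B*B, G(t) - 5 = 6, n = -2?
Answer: -1134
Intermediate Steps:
G(t) = 11 (G(t) = 5 + 6 = 11)
h(N, B) = B² - 5*N (h(N, B) = -5*N + B² = B² - 5*N)
f(W, L) = 9 (f(W, L) = (-2)² - 5*(-1) = 4 + 5 = 9)
(7*f(-4, G(4)))*(-18) = (7*9)*(-18) = 63*(-18) = -1134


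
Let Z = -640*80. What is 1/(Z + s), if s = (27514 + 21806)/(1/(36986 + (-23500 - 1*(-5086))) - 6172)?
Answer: -114626383/5869786780640 ≈ -1.9528e-5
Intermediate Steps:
Z = -51200
s = -915971040/114626383 (s = 49320/(1/(36986 + (-23500 + 5086)) - 6172) = 49320/(1/(36986 - 18414) - 6172) = 49320/(1/18572 - 6172) = 49320/(-114626383/18572) = 49320*(-18572/114626383) = -915971040/114626383 ≈ -7.9909)
1/(Z + s) = 1/(-51200 - 915971040/114626383) = 1/(-5869786780640/114626383) = -114626383/5869786780640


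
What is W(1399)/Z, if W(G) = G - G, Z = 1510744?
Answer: 0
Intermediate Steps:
W(G) = 0
W(1399)/Z = 0/1510744 = 0*(1/1510744) = 0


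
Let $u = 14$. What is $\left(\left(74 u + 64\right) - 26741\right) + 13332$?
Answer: $-12309$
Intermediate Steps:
$\left(\left(74 u + 64\right) - 26741\right) + 13332 = \left(\left(74 \cdot 14 + 64\right) - 26741\right) + 13332 = \left(\left(1036 + 64\right) - 26741\right) + 13332 = \left(1100 - 26741\right) + 13332 = -25641 + 13332 = -12309$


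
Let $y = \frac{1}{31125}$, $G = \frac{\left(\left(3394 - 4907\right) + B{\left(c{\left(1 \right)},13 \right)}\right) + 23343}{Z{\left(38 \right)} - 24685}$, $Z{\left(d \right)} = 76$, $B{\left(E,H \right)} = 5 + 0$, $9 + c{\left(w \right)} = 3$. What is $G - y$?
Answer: $- \frac{226546328}{255318375} \approx -0.88731$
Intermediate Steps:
$c{\left(w \right)} = -6$ ($c{\left(w \right)} = -9 + 3 = -6$)
$B{\left(E,H \right)} = 5$
$G = - \frac{21835}{24609}$ ($G = \frac{\left(\left(3394 - 4907\right) + 5\right) + 23343}{76 - 24685} = \frac{\left(-1513 + 5\right) + 23343}{-24609} = \left(-1508 + 23343\right) \left(- \frac{1}{24609}\right) = 21835 \left(- \frac{1}{24609}\right) = - \frac{21835}{24609} \approx -0.88728$)
$y = \frac{1}{31125} \approx 3.2129 \cdot 10^{-5}$
$G - y = - \frac{21835}{24609} - \frac{1}{31125} = - \frac{226546328}{255318375}$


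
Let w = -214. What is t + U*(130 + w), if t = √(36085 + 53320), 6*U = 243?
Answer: -3402 + √89405 ≈ -3103.0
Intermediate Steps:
U = 81/2 (U = (⅙)*243 = 81/2 ≈ 40.500)
t = √89405 ≈ 299.01
t + U*(130 + w) = √89405 + 81*(130 - 214)/2 = √89405 + (81/2)*(-84) = √89405 - 3402 = -3402 + √89405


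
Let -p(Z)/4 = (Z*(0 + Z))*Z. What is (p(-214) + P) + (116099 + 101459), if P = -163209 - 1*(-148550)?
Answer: 39404275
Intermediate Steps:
P = -14659 (P = -163209 + 148550 = -14659)
p(Z) = -4*Z³ (p(Z) = -4*Z*(0 + Z)*Z = -4*Z*Z*Z = -4*Z²*Z = -4*Z³)
(p(-214) + P) + (116099 + 101459) = (-4*(-214)³ - 14659) + (116099 + 101459) = (-4*(-9800344) - 14659) + 217558 = (39201376 - 14659) + 217558 = 39186717 + 217558 = 39404275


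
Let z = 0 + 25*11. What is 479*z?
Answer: 131725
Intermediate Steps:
z = 275 (z = 0 + 275 = 275)
479*z = 479*275 = 131725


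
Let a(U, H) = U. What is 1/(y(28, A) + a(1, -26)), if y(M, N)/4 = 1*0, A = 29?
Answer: 1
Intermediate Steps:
y(M, N) = 0 (y(M, N) = 4*(1*0) = 4*0 = 0)
1/(y(28, A) + a(1, -26)) = 1/(0 + 1) = 1/1 = 1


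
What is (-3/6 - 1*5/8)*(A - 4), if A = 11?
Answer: -63/8 ≈ -7.8750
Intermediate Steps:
(-3/6 - 1*5/8)*(A - 4) = (-3/6 - 1*5/8)*(11 - 4) = (-3*⅙ - 5*⅛)*7 = (-½ - 5/8)*7 = -9/8*7 = -63/8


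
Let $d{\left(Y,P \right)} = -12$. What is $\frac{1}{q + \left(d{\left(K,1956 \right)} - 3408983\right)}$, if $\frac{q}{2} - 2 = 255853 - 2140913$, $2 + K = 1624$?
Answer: $- \frac{1}{7179111} \approx -1.3929 \cdot 10^{-7}$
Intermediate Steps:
$K = 1622$ ($K = -2 + 1624 = 1622$)
$q = -3770116$ ($q = 4 + 2 \left(255853 - 2140913\right) = 4 + 2 \left(-1885060\right) = 4 - 3770120 = -3770116$)
$\frac{1}{q + \left(d{\left(K,1956 \right)} - 3408983\right)} = \frac{1}{-3770116 - 3408995} = \frac{1}{-7179111} = - \frac{1}{7179111}$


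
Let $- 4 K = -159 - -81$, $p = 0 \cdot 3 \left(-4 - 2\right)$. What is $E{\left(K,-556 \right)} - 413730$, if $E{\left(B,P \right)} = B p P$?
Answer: $-413730$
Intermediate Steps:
$p = 0$ ($p = 0 \left(-4 - 2\right) = 0 \left(-6\right) = 0$)
$K = \frac{39}{2}$ ($K = - \frac{-159 - -81}{4} = - \frac{-159 + 81}{4} = \left(- \frac{1}{4}\right) \left(-78\right) = \frac{39}{2} \approx 19.5$)
$E{\left(B,P \right)} = 0$ ($E{\left(B,P \right)} = B 0 P = 0 P = 0$)
$E{\left(K,-556 \right)} - 413730 = 0 - 413730 = -413730$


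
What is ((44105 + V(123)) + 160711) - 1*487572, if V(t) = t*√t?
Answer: -282756 + 123*√123 ≈ -2.8139e+5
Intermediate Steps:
V(t) = t^(3/2)
((44105 + V(123)) + 160711) - 1*487572 = ((44105 + 123^(3/2)) + 160711) - 1*487572 = ((44105 + 123*√123) + 160711) - 487572 = (204816 + 123*√123) - 487572 = -282756 + 123*√123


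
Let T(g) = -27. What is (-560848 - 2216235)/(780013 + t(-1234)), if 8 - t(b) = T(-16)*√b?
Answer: -240687006527/67603740003 + 2777083*I*√1234/22534580001 ≈ -3.5603 + 0.0043291*I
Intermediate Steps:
t(b) = 8 + 27*√b (t(b) = 8 - (-27)*√b = 8 + 27*√b)
(-560848 - 2216235)/(780013 + t(-1234)) = (-560848 - 2216235)/(780013 + (8 + 27*√(-1234))) = -2777083/(780013 + (8 + 27*(I*√1234))) = -2777083/(780013 + (8 + 27*I*√1234)) = -2777083/(780021 + 27*I*√1234)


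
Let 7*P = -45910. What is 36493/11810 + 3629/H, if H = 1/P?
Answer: -1967633020449/82670 ≈ -2.3801e+7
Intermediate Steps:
P = -45910/7 (P = (⅐)*(-45910) = -45910/7 ≈ -6558.6)
H = -7/45910 (H = 1/(-45910/7) = -7/45910 ≈ -0.00015247)
36493/11810 + 3629/H = 36493/11810 + 3629/(-7/45910) = 36493*(1/11810) + 3629*(-45910/7) = 36493/11810 - 166607390/7 = -1967633020449/82670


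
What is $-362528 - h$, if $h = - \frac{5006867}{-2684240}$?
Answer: $- \frac{973117165587}{2684240} \approx -3.6253 \cdot 10^{5}$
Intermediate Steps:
$h = \frac{5006867}{2684240}$ ($h = \left(-5006867\right) \left(- \frac{1}{2684240}\right) = \frac{5006867}{2684240} \approx 1.8653$)
$-362528 - h = -362528 - \frac{5006867}{2684240} = - \frac{973117165587}{2684240}$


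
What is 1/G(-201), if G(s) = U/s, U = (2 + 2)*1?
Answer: -201/4 ≈ -50.250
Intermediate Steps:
U = 4 (U = 4*1 = 4)
G(s) = 4/s
1/G(-201) = 1/(4/(-201)) = 1/(4*(-1/201)) = 1/(-4/201) = -201/4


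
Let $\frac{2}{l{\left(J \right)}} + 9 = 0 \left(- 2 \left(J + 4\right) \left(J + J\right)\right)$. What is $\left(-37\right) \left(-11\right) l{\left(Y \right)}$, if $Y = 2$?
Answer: $- \frac{814}{9} \approx -90.444$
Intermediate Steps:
$l{\left(J \right)} = - \frac{2}{9}$ ($l{\left(J \right)} = \frac{2}{-9 + 0 \left(- 2 \left(J + 4\right) \left(J + J\right)\right)} = \frac{2}{-9 + 0 \left(- 2 \left(4 + J\right) 2 J\right)} = \frac{2}{-9 + 0 \left(- 2 \cdot 2 J \left(4 + J\right)\right)} = \frac{2}{-9 + 0 \left(- 4 J \left(4 + J\right)\right)} = \frac{2}{-9 + 0} = \frac{2}{-9} = 2 \left(- \frac{1}{9}\right) = - \frac{2}{9}$)
$\left(-37\right) \left(-11\right) l{\left(Y \right)} = \left(-37\right) \left(-11\right) \left(- \frac{2}{9}\right) = 407 \left(- \frac{2}{9}\right) = - \frac{814}{9}$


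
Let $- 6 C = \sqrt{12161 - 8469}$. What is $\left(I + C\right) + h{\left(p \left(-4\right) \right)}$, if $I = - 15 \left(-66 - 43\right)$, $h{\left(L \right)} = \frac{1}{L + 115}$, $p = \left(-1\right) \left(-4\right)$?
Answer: $\frac{161866}{99} - \frac{\sqrt{923}}{3} \approx 1624.9$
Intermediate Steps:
$p = 4$
$h{\left(L \right)} = \frac{1}{115 + L}$
$I = 1635$ ($I = \left(-15\right) \left(-109\right) = 1635$)
$C = - \frac{\sqrt{923}}{3}$ ($C = - \frac{\sqrt{12161 - 8469}}{6} = - \frac{\sqrt{3692}}{6} = - \frac{2 \sqrt{923}}{6} = - \frac{\sqrt{923}}{3} \approx -10.127$)
$\left(I + C\right) + h{\left(p \left(-4\right) \right)} = \left(1635 - \frac{\sqrt{923}}{3}\right) + \frac{1}{115 + 4 \left(-4\right)} = \left(1635 - \frac{\sqrt{923}}{3}\right) + \frac{1}{115 - 16} = \left(1635 - \frac{\sqrt{923}}{3}\right) + \frac{1}{99} = \frac{161866}{99} - \frac{\sqrt{923}}{3}$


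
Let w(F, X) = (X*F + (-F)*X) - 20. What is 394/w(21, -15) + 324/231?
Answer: -14089/770 ≈ -18.297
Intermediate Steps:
w(F, X) = -20 (w(F, X) = (F*X - F*X) - 20 = 0 - 20 = -20)
394/w(21, -15) + 324/231 = 394/(-20) + 324/231 = 394*(-1/20) + 324*(1/231) = -197/10 + 108/77 = -14089/770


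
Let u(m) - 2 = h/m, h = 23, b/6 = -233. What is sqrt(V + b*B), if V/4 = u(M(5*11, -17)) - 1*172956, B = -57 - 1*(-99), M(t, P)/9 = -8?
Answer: I*sqrt(27019198)/6 ≈ 866.33*I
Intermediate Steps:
b = -1398 (b = 6*(-233) = -1398)
M(t, P) = -72 (M(t, P) = 9*(-8) = -72)
B = 42 (B = -57 + 99 = 42)
u(m) = 2 + 23/m
V = -12452711/18 (V = 4*((2 + 23/(-72)) - 1*172956) = 4*((2 + 23*(-1/72)) - 172956) = 4*((2 - 23/72) - 172956) = 4*(121/72 - 172956) = 4*(-12452711/72) = -12452711/18 ≈ -6.9182e+5)
sqrt(V + b*B) = sqrt(-12452711/18 - 1398*42) = sqrt(-12452711/18 - 58716) = sqrt(-13509599/18) = I*sqrt(27019198)/6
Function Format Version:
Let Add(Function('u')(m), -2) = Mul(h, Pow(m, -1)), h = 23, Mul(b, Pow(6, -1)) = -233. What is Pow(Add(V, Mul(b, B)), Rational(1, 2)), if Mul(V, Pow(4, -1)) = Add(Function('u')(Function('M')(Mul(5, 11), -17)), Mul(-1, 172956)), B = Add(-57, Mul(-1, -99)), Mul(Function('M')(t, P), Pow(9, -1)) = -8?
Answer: Mul(Rational(1, 6), I, Pow(27019198, Rational(1, 2))) ≈ Mul(866.33, I)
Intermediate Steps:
b = -1398 (b = Mul(6, -233) = -1398)
Function('M')(t, P) = -72 (Function('M')(t, P) = Mul(9, -8) = -72)
B = 42 (B = Add(-57, 99) = 42)
Function('u')(m) = Add(2, Mul(23, Pow(m, -1)))
V = Rational(-12452711, 18) (V = Mul(4, Add(Add(2, Mul(23, Pow(-72, -1))), Mul(-1, 172956))) = Mul(4, Add(Add(2, Mul(23, Rational(-1, 72))), -172956)) = Mul(4, Add(Add(2, Rational(-23, 72)), -172956)) = Mul(4, Add(Rational(121, 72), -172956)) = Mul(4, Rational(-12452711, 72)) = Rational(-12452711, 18) ≈ -6.9182e+5)
Pow(Add(V, Mul(b, B)), Rational(1, 2)) = Pow(Add(Rational(-12452711, 18), Mul(-1398, 42)), Rational(1, 2)) = Pow(Add(Rational(-12452711, 18), -58716), Rational(1, 2)) = Pow(Rational(-13509599, 18), Rational(1, 2)) = Mul(Rational(1, 6), I, Pow(27019198, Rational(1, 2)))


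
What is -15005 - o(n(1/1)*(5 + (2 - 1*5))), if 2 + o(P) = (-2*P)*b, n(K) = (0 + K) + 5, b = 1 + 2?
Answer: -14931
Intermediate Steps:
b = 3
n(K) = 5 + K (n(K) = K + 5 = 5 + K)
o(P) = -2 - 6*P (o(P) = -2 - 2*P*3 = -2 - 6*P)
-15005 - o(n(1/1)*(5 + (2 - 1*5))) = -15005 - (-2 - 6*(5 + 1/1)*(5 + (2 - 1*5))) = -15005 - (-2 - 6*(5 + 1)*(5 + (2 - 5))) = -15005 - (-2 - 36*(5 - 3)) = -15005 - (-2 - 36*2) = -15005 - (-2 - 6*12) = -15005 - (-2 - 72) = -15005 - 1*(-74) = -15005 + 74 = -14931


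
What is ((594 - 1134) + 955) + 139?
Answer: 554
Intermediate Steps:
((594 - 1134) + 955) + 139 = (-540 + 955) + 139 = 415 + 139 = 554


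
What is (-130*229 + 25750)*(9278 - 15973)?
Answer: 26913900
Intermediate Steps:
(-130*229 + 25750)*(9278 - 15973) = (-29770 + 25750)*(-6695) = -4020*(-6695) = 26913900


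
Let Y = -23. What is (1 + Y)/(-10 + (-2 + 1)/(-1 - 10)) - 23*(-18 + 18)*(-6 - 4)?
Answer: 242/109 ≈ 2.2202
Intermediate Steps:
(1 + Y)/(-10 + (-2 + 1)/(-1 - 10)) - 23*(-18 + 18)*(-6 - 4) = (1 - 23)/(-10 + (-2 + 1)/(-1 - 10)) - 23*(-18 + 18)*(-6 - 4) = -22/(-10 - 1/(-11)) - 0*(-10) = -22/(-10 - 1*(-1/11)) - 23*0 = -22/(-10 + 1/11) + 0 = -22/(-109/11) + 0 = -22*(-11/109) + 0 = 242/109 + 0 = 242/109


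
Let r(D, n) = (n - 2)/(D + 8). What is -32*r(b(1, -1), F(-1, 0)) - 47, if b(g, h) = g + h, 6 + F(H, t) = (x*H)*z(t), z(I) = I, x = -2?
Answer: -15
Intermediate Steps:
F(H, t) = -6 - 2*H*t (F(H, t) = -6 + (-2*H)*t = -6 - 2*H*t)
r(D, n) = (-2 + n)/(8 + D)
-32*r(b(1, -1), F(-1, 0)) - 47 = -32*(-2 + (-6 - 2*(-1)*0))/(8 + (1 - 1)) - 47 = -32*(-2 + (-6 + 0))/(8 + 0) - 47 = -32*(-2 - 6)/8 - 47 = -4*(-8) - 47 = -32*(-1) - 47 = 32 - 47 = -15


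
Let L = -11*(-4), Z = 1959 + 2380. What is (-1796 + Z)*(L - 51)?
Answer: -17801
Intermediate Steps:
Z = 4339
L = 44
(-1796 + Z)*(L - 51) = (-1796 + 4339)*(44 - 51) = 2543*(-7) = -17801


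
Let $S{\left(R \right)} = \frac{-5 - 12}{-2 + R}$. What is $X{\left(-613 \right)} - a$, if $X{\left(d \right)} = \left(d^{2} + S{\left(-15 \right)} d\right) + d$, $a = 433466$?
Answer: $-58923$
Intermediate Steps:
$S{\left(R \right)} = - \frac{17}{-2 + R}$
$X{\left(d \right)} = d^{2} + 2 d$ ($X{\left(d \right)} = \left(d^{2} + - \frac{17}{-2 - 15} d\right) + d = \left(d^{2} + - \frac{17}{-17} d\right) + d = \left(d^{2} + \left(-17\right) \left(- \frac{1}{17}\right) d\right) + d = \left(d^{2} + 1 d\right) + d = \left(d^{2} + d\right) + d = \left(d + d^{2}\right) + d = d^{2} + 2 d$)
$X{\left(-613 \right)} - a = - 613 \left(2 - 613\right) - 433466 = \left(-613\right) \left(-611\right) - 433466 = 374543 - 433466 = -58923$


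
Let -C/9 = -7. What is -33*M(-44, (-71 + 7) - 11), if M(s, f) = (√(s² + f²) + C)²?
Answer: -380490 - 4158*√7561 ≈ -7.4205e+5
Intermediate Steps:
C = 63 (C = -9*(-7) = 63)
M(s, f) = (63 + √(f² + s²))² (M(s, f) = (√(s² + f²) + 63)² = (√(f² + s²) + 63)² = (63 + √(f² + s²))²)
-33*M(-44, (-71 + 7) - 11) = -33*(63 + √(((-71 + 7) - 11)² + (-44)²))² = -33*(63 + √((-64 - 11)² + 1936))² = -33*(63 + √((-75)² + 1936))² = -33*(63 + √(5625 + 1936))² = -33*(63 + √7561)²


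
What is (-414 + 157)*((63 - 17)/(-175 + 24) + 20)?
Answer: -764318/151 ≈ -5061.7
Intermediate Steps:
(-414 + 157)*((63 - 17)/(-175 + 24) + 20) = -257*(46/(-151) + 20) = -257*(46*(-1/151) + 20) = -257*(-46/151 + 20) = -257*2974/151 = -764318/151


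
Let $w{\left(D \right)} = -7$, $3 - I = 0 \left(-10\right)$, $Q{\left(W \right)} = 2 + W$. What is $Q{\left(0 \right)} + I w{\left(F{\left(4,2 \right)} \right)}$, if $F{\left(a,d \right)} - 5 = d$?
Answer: $-19$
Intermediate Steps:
$F{\left(a,d \right)} = 5 + d$
$I = 3$ ($I = 3 - 0 \left(-10\right) = 3 - 0 = 3 + 0 = 3$)
$Q{\left(0 \right)} + I w{\left(F{\left(4,2 \right)} \right)} = \left(2 + 0\right) + 3 \left(-7\right) = 2 - 21 = -19$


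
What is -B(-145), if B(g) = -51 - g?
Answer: -94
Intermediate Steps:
-B(-145) = -(-51 - 1*(-145)) = -(-51 + 145) = -1*94 = -94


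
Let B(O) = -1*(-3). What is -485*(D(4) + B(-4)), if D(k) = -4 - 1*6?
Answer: 3395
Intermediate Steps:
D(k) = -10 (D(k) = -4 - 6 = -10)
B(O) = 3
-485*(D(4) + B(-4)) = -485*(-10 + 3) = -485*(-7) = 3395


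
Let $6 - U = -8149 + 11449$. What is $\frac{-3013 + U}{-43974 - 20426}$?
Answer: $\frac{901}{9200} \approx 0.097935$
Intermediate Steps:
$U = -3294$ ($U = 6 - \left(-8149 + 11449\right) = 6 - 3300 = -3294$)
$\frac{-3013 + U}{-43974 - 20426} = \frac{-3013 - 3294}{-43974 - 20426} = - \frac{6307}{-64400} = \left(-6307\right) \left(- \frac{1}{64400}\right) = \frac{901}{9200}$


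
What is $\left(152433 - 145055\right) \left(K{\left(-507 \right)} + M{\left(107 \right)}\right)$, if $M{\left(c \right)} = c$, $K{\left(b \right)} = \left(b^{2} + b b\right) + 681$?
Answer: $3798828908$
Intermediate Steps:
$K{\left(b \right)} = 681 + 2 b^{2}$ ($K{\left(b \right)} = \left(b^{2} + b^{2}\right) + 681 = 2 b^{2} + 681 = 681 + 2 b^{2}$)
$\left(152433 - 145055\right) \left(K{\left(-507 \right)} + M{\left(107 \right)}\right) = \left(152433 - 145055\right) \left(\left(681 + 2 \left(-507\right)^{2}\right) + 107\right) = 7378 \left(\left(681 + 2 \cdot 257049\right) + 107\right) = 7378 \left(\left(681 + 514098\right) + 107\right) = 7378 \left(514779 + 107\right) = 7378 \cdot 514886 = 3798828908$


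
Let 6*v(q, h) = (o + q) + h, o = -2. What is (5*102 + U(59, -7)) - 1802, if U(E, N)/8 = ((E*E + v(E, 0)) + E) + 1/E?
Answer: 1599144/59 ≈ 27104.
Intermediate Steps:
v(q, h) = -⅓ + h/6 + q/6 (v(q, h) = ((-2 + q) + h)/6 = (-2 + h + q)/6 = -⅓ + h/6 + q/6)
U(E, N) = -8/3 + 8/E + 8*E² + 28*E/3 (U(E, N) = 8*(((E*E + (-⅓ + (⅙)*0 + E/6)) + E) + 1/E) = 8*(((E² + (-⅓ + 0 + E/6)) + E) + 1/E) = 8*(((E² + (-⅓ + E/6)) + E) + 1/E) = 8*(((-⅓ + E² + E/6) + E) + 1/E) = 8*((-⅓ + E² + 7*E/6) + 1/E) = 8*(-⅓ + 1/E + E² + 7*E/6) = -8/3 + 8/E + 8*E² + 28*E/3)
(5*102 + U(59, -7)) - 1802 = (5*102 + (-8/3 + 8/59 + 8*59² + (28/3)*59)) - 1802 = (510 + (-8/3 + 8*(1/59) + 8*3481 + 1652/3)) - 1802 = (510 + (-8/3 + 8/59 + 27848 + 1652/3)) - 1802 = (510 + 1675372/59) - 1802 = 1705462/59 - 1802 = 1599144/59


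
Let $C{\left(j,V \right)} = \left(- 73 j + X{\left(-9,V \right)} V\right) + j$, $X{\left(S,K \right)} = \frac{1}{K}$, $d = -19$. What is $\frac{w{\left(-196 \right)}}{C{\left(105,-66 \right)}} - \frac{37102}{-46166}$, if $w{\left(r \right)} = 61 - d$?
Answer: $\frac{138380369}{174484397} \approx 0.79308$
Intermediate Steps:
$C{\left(j,V \right)} = 1 - 72 j$ ($C{\left(j,V \right)} = \left(- 73 j + \frac{V}{V}\right) + j = \left(- 73 j + 1\right) + j = \left(1 - 73 j\right) + j = 1 - 72 j$)
$w{\left(r \right)} = 80$ ($w{\left(r \right)} = 61 - -19 = 61 + 19 = 80$)
$\frac{w{\left(-196 \right)}}{C{\left(105,-66 \right)}} - \frac{37102}{-46166} = \frac{80}{1 - 7560} - \frac{37102}{-46166} = \frac{80}{1 - 7560} - - \frac{18551}{23083} = \frac{80}{-7559} + \frac{18551}{23083} = 80 \left(- \frac{1}{7559}\right) + \frac{18551}{23083} = - \frac{80}{7559} + \frac{18551}{23083} = \frac{138380369}{174484397}$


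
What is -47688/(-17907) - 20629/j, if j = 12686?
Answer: 78522155/75722734 ≈ 1.0370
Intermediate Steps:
-47688/(-17907) - 20629/j = -47688/(-17907) - 20629/12686 = -47688*(-1/17907) - 20629*1/12686 = 15896/5969 - 20629/12686 = 78522155/75722734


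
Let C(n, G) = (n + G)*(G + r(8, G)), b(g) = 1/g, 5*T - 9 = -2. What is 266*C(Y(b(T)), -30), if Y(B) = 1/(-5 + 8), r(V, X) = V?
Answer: 520828/3 ≈ 1.7361e+5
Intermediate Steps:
T = 7/5 (T = 9/5 + (⅕)*(-2) = 9/5 - ⅖ = 7/5 ≈ 1.4000)
b(g) = 1/g
Y(B) = ⅓ (Y(B) = 1/3 = ⅓)
C(n, G) = (8 + G)*(G + n) (C(n, G) = (n + G)*(G + 8) = (G + n)*(8 + G) = (8 + G)*(G + n))
266*C(Y(b(T)), -30) = 266*((-30)² + 8*(-30) + 8*(⅓) - 30*⅓) = 266*(900 - 240 + 8/3 - 10) = 266*(1958/3) = 520828/3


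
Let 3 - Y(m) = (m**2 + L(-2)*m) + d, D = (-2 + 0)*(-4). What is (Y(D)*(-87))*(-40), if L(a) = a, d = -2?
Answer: -149640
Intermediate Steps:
D = 8 (D = -2*(-4) = 8)
Y(m) = 5 - m**2 + 2*m (Y(m) = 3 - ((m**2 - 2*m) - 2) = 3 - (-2 + m**2 - 2*m) = 3 + (2 - m**2 + 2*m) = 5 - m**2 + 2*m)
(Y(D)*(-87))*(-40) = ((5 - 1*8**2 + 2*8)*(-87))*(-40) = ((5 - 1*64 + 16)*(-87))*(-40) = ((5 - 64 + 16)*(-87))*(-40) = -43*(-87)*(-40) = 3741*(-40) = -149640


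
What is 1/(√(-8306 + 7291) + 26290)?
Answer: 5258/138233023 - I*√1015/691165115 ≈ 3.8037e-5 - 4.6095e-8*I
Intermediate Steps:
1/(√(-8306 + 7291) + 26290) = 1/(√(-1015) + 26290) = 1/(I*√1015 + 26290) = 1/(26290 + I*√1015)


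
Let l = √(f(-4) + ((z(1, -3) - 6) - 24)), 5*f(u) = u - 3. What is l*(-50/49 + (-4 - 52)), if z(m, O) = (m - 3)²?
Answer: -2794*I*√685/245 ≈ -298.47*I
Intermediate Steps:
z(m, O) = (-3 + m)²
f(u) = -⅗ + u/5 (f(u) = (u - 3)/5 = (-3 + u)/5 = -⅗ + u/5)
l = I*√685/5 (l = √((-⅗ + (⅕)*(-4)) + (((-3 + 1)² - 6) - 24)) = √((-⅗ - ⅘) + (((-2)² - 6) - 24)) = √(-7/5 + ((4 - 6) - 24)) = √(-7/5 + (-2 - 24)) = √(-7/5 - 26) = √(-137/5) = I*√685/5 ≈ 5.2345*I)
l*(-50/49 + (-4 - 52)) = (I*√685/5)*(-50/49 + (-4 - 52)) = (I*√685/5)*(-50*1/49 - 56) = (I*√685/5)*(-50/49 - 56) = (I*√685/5)*(-2794/49) = -2794*I*√685/245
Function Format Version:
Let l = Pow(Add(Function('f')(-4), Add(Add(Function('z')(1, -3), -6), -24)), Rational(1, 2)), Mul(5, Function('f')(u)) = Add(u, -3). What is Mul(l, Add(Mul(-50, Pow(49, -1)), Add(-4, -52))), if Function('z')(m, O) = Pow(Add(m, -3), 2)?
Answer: Mul(Rational(-2794, 245), I, Pow(685, Rational(1, 2))) ≈ Mul(-298.47, I)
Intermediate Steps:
Function('z')(m, O) = Pow(Add(-3, m), 2)
Function('f')(u) = Add(Rational(-3, 5), Mul(Rational(1, 5), u)) (Function('f')(u) = Mul(Rational(1, 5), Add(u, -3)) = Mul(Rational(1, 5), Add(-3, u)) = Add(Rational(-3, 5), Mul(Rational(1, 5), u)))
l = Mul(Rational(1, 5), I, Pow(685, Rational(1, 2))) (l = Pow(Add(Add(Rational(-3, 5), Mul(Rational(1, 5), -4)), Add(Add(Pow(Add(-3, 1), 2), -6), -24)), Rational(1, 2)) = Pow(Add(Add(Rational(-3, 5), Rational(-4, 5)), Add(Add(Pow(-2, 2), -6), -24)), Rational(1, 2)) = Pow(Add(Rational(-7, 5), Add(Add(4, -6), -24)), Rational(1, 2)) = Pow(Add(Rational(-7, 5), Add(-2, -24)), Rational(1, 2)) = Pow(Add(Rational(-7, 5), -26), Rational(1, 2)) = Pow(Rational(-137, 5), Rational(1, 2)) = Mul(Rational(1, 5), I, Pow(685, Rational(1, 2))) ≈ Mul(5.2345, I))
Mul(l, Add(Mul(-50, Pow(49, -1)), Add(-4, -52))) = Mul(Mul(Rational(1, 5), I, Pow(685, Rational(1, 2))), Add(Mul(-50, Pow(49, -1)), Add(-4, -52))) = Mul(Mul(Rational(1, 5), I, Pow(685, Rational(1, 2))), Add(Mul(-50, Rational(1, 49)), -56)) = Mul(Mul(Rational(1, 5), I, Pow(685, Rational(1, 2))), Add(Rational(-50, 49), -56)) = Mul(Mul(Rational(1, 5), I, Pow(685, Rational(1, 2))), Rational(-2794, 49)) = Mul(Rational(-2794, 245), I, Pow(685, Rational(1, 2)))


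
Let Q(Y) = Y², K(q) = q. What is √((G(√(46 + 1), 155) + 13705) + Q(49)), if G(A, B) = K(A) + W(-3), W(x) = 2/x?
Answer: √(144948 + 9*√47)/3 ≈ 126.93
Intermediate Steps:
G(A, B) = -⅔ + A (G(A, B) = A + 2/(-3) = A + 2*(-⅓) = A - ⅔ = -⅔ + A)
√((G(√(46 + 1), 155) + 13705) + Q(49)) = √(((-⅔ + √(46 + 1)) + 13705) + 49²) = √(((-⅔ + √47) + 13705) + 2401) = √((41113/3 + √47) + 2401) = √(48316/3 + √47)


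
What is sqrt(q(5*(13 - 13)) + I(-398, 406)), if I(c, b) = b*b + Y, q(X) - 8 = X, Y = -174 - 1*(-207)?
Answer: sqrt(164877) ≈ 406.05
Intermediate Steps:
Y = 33 (Y = -174 + 207 = 33)
q(X) = 8 + X
I(c, b) = 33 + b**2 (I(c, b) = b*b + 33 = b**2 + 33 = 33 + b**2)
sqrt(q(5*(13 - 13)) + I(-398, 406)) = sqrt((8 + 5*(13 - 13)) + (33 + 406**2)) = sqrt((8 + 5*0) + (33 + 164836)) = sqrt((8 + 0) + 164869) = sqrt(8 + 164869) = sqrt(164877)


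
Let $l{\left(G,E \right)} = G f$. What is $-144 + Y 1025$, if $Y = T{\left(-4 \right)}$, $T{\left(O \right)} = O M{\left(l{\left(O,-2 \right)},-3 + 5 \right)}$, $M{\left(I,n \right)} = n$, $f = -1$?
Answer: $-8344$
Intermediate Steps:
$l{\left(G,E \right)} = - G$ ($l{\left(G,E \right)} = G \left(-1\right) = - G$)
$T{\left(O \right)} = 2 O$ ($T{\left(O \right)} = O \left(-3 + 5\right) = O 2 = 2 O$)
$Y = -8$ ($Y = 2 \left(-4\right) = -8$)
$-144 + Y 1025 = -144 - 8200 = -8344$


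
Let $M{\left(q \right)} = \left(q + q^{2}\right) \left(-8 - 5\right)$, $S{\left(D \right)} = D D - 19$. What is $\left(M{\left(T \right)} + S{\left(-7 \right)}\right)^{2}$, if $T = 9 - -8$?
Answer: $15586704$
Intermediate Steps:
$T = 17$ ($T = 9 + 8 = 17$)
$S{\left(D \right)} = -19 + D^{2}$ ($S{\left(D \right)} = D^{2} - 19 = -19 + D^{2}$)
$M{\left(q \right)} = - 13 q - 13 q^{2}$ ($M{\left(q \right)} = \left(q + q^{2}\right) \left(-13\right) = - 13 q - 13 q^{2}$)
$\left(M{\left(T \right)} + S{\left(-7 \right)}\right)^{2} = \left(\left(-13\right) 17 \left(1 + 17\right) - \left(19 - \left(-7\right)^{2}\right)\right)^{2} = \left(\left(-13\right) 17 \cdot 18 + \left(-19 + 49\right)\right)^{2} = \left(-3978 + 30\right)^{2} = \left(-3948\right)^{2} = 15586704$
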